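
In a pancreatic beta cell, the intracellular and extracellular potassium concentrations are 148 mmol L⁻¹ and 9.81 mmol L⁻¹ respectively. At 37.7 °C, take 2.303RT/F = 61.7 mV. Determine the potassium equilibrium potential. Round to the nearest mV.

-73 mV

E = (61.7/z) · log₁₀([K⁺]_out/[K⁺]_in) with z = +1.
= (61.7/1) · log₁₀(9.81/148) = 61.70 · log₁₀(0.06628)
= 61.70 · (-1.1786) = -72.72 mV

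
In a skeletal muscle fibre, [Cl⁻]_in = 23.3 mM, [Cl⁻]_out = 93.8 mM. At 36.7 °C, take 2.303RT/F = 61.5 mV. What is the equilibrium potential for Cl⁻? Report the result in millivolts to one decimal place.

-37.2 mV

E = (61.5/z) · log₁₀([Cl⁻]_out/[Cl⁻]_in) with z = -1.
For an anion, dividing by z = -1 reverses the sign.
= (61.5/-1) · log₁₀(93.8/23.3) = -61.50 · log₁₀(4.026)
= -61.50 · (0.6048) = -37.20 mV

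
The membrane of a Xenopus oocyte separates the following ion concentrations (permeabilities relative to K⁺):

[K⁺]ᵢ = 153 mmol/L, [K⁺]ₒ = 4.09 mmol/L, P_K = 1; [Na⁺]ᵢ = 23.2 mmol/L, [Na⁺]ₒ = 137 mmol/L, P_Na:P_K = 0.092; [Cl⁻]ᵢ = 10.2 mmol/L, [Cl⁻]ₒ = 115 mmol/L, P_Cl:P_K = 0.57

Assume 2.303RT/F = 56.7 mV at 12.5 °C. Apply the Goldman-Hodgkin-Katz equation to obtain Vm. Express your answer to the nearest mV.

-56 mV

Vm = 56.7 · log₁₀[(Σ P·[cation]ₒ + Σ P·[anion]ᵢ) / (Σ P·[cation]ᵢ + Σ P·[anion]ₒ)]
Numerator = 1×4.09 + 0.092×137 + 0.57×10.2 = 22.51
Denominator = 1×153 + 0.092×23.2 + 0.57×115 = 220.7
Vm = 56.7 · log₁₀(0.10199) = 56.7 × (-0.9914) = -56.21 mV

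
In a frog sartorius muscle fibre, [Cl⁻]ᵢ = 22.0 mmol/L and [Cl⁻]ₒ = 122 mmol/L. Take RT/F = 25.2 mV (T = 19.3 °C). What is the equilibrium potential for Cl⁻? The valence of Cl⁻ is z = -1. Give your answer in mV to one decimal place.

-43.2 mV

E = (25.2/z) · ln([Cl⁻]_out/[Cl⁻]_in) with z = -1.
For an anion, dividing by z = -1 reverses the sign.
= (25.2/-1) · ln(122/22.0) = -25.20 · ln(5.545)
= -25.20 · (1.7130) = -43.17 mV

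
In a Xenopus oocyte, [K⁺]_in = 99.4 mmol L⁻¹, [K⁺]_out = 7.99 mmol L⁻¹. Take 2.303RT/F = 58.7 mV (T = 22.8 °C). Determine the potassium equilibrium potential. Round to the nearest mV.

-64 mV

E = (58.7/z) · log₁₀([K⁺]_out/[K⁺]_in) with z = +1.
= (58.7/1) · log₁₀(7.99/99.4) = 58.70 · log₁₀(0.08038)
= 58.70 · (-1.0948) = -64.27 mV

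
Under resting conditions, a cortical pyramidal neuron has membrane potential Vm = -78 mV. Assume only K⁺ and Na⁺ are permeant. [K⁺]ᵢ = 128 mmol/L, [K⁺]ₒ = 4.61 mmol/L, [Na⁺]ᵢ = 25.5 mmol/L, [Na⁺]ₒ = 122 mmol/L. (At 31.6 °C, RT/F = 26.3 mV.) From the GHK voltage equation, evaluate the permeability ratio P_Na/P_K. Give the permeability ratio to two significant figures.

0.016

Let α = P_Na/P_K. GHK: Vm = 26.3·ln[(Kₒ + α·Naₒ)/(Kᵢ + α·Naᵢ)].
e^(Vm/26.3) = e^(-78.0/26.3) = 0.05152
So 0.05152·(Kᵢ + α·Naᵢ) = Kₒ + α·Naₒ → α = (0.05152·128.0 − 4.61) / (122.0 − 0.05152·25.5)
α = (6.595 − 4.61) / (122.0 − 1.314) = 1.985/120.7 = 0.01644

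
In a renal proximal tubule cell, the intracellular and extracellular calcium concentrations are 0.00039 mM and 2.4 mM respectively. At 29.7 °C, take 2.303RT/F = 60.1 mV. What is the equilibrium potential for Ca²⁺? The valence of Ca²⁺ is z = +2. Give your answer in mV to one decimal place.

113.9 mV

E = (60.1/z) · log₁₀([Ca²⁺]_out/[Ca²⁺]_in) with z = +2.
= (60.1/2) · log₁₀(2.4/0.00039) = 30.05 · log₁₀(6154)
= 30.05 · (3.7891) = 113.86 mV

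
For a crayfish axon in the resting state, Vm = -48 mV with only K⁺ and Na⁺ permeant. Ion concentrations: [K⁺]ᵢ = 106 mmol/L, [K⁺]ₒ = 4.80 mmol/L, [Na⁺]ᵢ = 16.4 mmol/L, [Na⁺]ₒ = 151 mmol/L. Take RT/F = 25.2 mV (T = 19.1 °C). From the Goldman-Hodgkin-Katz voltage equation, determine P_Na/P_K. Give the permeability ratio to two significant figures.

Let α = P_Na/P_K. GHK: Vm = 25.2·ln[(Kₒ + α·Naₒ)/(Kᵢ + α·Naᵢ)].
e^(Vm/25.2) = e^(-48.0/25.2) = 0.14886
So 0.14886·(Kᵢ + α·Naᵢ) = Kₒ + α·Naₒ → α = (0.14886·106.0 − 4.8) / (151.0 − 0.14886·16.4)
α = (15.78 − 4.8) / (151.0 − 2.441) = 10.98/148.6 = 0.0739

0.074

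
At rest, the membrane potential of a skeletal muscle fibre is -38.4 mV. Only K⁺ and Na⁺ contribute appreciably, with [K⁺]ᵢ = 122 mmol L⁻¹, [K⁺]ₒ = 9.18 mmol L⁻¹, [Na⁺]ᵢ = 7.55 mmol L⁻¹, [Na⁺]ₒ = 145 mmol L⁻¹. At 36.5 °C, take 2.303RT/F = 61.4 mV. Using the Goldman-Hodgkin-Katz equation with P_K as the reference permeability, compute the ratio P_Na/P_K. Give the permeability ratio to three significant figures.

0.138

Let α = P_Na/P_K. GHK: Vm = 61.4·log₁₀[(Kₒ + α·Naₒ)/(Kᵢ + α·Naᵢ)].
10^(Vm/61.4) = 10^(-38.4/61.4) = 0.23692
So 0.23692·(Kᵢ + α·Naᵢ) = Kₒ + α·Naₒ → α = (0.23692·122.0 − 9.18) / (145.0 − 0.23692·7.55)
α = (28.9 − 9.18) / (145.0 − 1.789) = 19.72/143.2 = 0.1377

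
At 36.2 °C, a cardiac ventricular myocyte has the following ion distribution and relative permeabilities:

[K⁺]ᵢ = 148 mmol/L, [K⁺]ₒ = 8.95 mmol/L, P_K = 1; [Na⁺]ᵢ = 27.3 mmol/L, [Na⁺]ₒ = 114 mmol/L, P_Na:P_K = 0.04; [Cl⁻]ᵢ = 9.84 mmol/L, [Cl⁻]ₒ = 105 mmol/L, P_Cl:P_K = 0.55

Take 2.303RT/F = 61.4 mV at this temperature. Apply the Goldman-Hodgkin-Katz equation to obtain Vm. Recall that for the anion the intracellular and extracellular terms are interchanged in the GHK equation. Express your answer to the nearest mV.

Vm = 61.4 · log₁₀[(Σ P·[cation]ₒ + Σ P·[anion]ᵢ) / (Σ P·[cation]ᵢ + Σ P·[anion]ₒ)]
Numerator = 1×8.95 + 0.04×114 + 0.55×9.84 = 18.92
Denominator = 1×148 + 0.04×27.3 + 0.55×105 = 206.8
Vm = 61.4 · log₁₀(0.09148) = 61.4 × (-1.0387) = -63.77 mV

-64 mV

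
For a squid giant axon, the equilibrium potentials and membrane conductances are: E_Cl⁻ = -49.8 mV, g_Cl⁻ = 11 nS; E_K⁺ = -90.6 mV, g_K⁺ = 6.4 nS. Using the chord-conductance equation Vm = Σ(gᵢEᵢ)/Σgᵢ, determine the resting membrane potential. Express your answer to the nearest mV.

-65 mV

Σ gᵢEᵢ = 11·(-49.8) + 6.4·(-90.6) = -1127.64
Σ gᵢ = 11 + 6.4 = 17.4
Vm = -1127.64 / 17.4 = -64.81 mV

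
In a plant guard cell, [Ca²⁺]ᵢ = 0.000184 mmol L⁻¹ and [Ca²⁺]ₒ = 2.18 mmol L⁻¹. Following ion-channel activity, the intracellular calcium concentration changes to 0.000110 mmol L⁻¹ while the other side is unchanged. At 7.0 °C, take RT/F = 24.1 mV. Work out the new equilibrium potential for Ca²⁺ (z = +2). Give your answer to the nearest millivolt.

119 mV

After the shift: [Ca²⁺]_out = 2.18, [Ca²⁺]_in = 0.000110 mmol L⁻¹.
E_new = (24.1/2)·ln(2.18/0.000110) = 12.05 · (9.8944) = 119.23 mV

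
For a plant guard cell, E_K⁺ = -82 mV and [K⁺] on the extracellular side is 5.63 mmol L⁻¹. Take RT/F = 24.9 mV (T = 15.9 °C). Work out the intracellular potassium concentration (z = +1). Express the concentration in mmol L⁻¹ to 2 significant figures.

Nernst: E = (24.9/1) · ln([out]/[in]), so ln([out]/[in]) = -82.0 × 1 / 24.9 = -3.2932.
[out]/[in] = e^(-3.2932) = 0.03714.
[in] = 5.63 / 0.03714 = 151.6 mmol L⁻¹.

150 mmol L⁻¹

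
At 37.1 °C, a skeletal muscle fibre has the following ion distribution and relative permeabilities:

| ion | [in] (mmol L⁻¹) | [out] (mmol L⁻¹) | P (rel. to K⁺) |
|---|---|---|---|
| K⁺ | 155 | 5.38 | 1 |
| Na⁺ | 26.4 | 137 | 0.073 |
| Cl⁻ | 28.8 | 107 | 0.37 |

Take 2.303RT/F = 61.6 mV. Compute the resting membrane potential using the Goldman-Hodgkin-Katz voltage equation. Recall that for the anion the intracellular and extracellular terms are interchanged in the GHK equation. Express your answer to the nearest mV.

Vm = 61.6 · log₁₀[(Σ P·[cation]ₒ + Σ P·[anion]ᵢ) / (Σ P·[cation]ᵢ + Σ P·[anion]ₒ)]
Numerator = 1×5.38 + 0.073×137 + 0.37×28.8 = 26.04
Denominator = 1×155 + 0.073×26.4 + 0.37×107 = 196.5
Vm = 61.6 · log₁₀(0.13249) = 61.6 × (-0.8778) = -54.07 mV

-54 mV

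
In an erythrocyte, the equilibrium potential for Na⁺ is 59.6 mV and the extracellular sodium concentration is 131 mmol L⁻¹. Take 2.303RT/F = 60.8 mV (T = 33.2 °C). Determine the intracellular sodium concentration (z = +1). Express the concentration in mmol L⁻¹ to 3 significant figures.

Nernst: E = (60.8/1) · log₁₀([out]/[in]), so log₁₀([out]/[in]) = 59.6 × 1 / 60.8 = 0.9803.
[out]/[in] = 10^(0.9803) = 9.556.
[in] = 131 / 9.556 = 13.71 mmol L⁻¹.

13.7 mmol L⁻¹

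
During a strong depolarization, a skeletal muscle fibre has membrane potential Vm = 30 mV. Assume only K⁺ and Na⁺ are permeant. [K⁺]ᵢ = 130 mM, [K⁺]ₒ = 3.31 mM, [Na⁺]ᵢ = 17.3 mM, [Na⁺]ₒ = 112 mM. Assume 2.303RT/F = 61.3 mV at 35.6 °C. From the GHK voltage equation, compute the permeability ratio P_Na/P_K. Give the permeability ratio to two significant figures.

6.8

Let α = P_Na/P_K. GHK: Vm = 61.3·log₁₀[(Kₒ + α·Naₒ)/(Kᵢ + α·Naᵢ)].
10^(Vm/61.3) = 10^(30.0/61.3) = 3.086
So 3.086·(Kᵢ + α·Naᵢ) = Kₒ + α·Naₒ → α = (3.086·130.0 − 3.31) / (112.0 − 3.086·17.3)
α = (401.2 − 3.31) / (112.0 − 53.39) = 397.9/58.61 = 6.788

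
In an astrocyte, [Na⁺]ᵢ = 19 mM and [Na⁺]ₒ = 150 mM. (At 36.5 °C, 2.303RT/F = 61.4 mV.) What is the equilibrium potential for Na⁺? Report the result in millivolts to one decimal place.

55.1 mV

E = (61.4/z) · log₁₀([Na⁺]_out/[Na⁺]_in) with z = +1.
= (61.4/1) · log₁₀(150/19) = 61.40 · log₁₀(7.895)
= 61.40 · (0.8973) = 55.10 mV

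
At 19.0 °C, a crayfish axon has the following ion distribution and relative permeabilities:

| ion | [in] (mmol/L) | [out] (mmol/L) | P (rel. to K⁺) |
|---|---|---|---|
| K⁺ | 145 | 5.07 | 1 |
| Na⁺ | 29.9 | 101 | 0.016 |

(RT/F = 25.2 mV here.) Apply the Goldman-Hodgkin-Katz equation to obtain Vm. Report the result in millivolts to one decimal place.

-77.6 mV

Vm = 25.2 · ln[(Σ P·[cation]ₒ + Σ P·[anion]ᵢ) / (Σ P·[cation]ᵢ + Σ P·[anion]ₒ)]
Numerator = 1×5.07 + 0.016×101 = 6.686
Denominator = 1×145 + 0.016×29.9 = 145.5
Vm = 25.2 · ln(0.045959) = 25.2 × (-3.0800) = -77.62 mV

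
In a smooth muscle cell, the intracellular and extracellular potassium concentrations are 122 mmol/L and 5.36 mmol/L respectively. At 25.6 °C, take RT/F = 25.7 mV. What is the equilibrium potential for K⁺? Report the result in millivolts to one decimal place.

E = (25.7/z) · ln([K⁺]_out/[K⁺]_in) with z = +1.
= (25.7/1) · ln(5.36/122) = 25.70 · ln(0.04393)
= 25.70 · (-3.1251) = -80.31 mV

-80.3 mV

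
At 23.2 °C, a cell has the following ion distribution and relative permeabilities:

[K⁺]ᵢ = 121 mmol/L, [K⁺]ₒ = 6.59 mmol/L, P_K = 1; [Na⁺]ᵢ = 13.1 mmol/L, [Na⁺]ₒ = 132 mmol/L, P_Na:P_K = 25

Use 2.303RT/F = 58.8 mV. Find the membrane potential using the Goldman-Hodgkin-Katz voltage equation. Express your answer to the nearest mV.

51 mV

Vm = 58.8 · log₁₀[(Σ P·[cation]ₒ + Σ P·[anion]ᵢ) / (Σ P·[cation]ᵢ + Σ P·[anion]ₒ)]
Numerator = 1×6.59 + 25×132 = 3307
Denominator = 1×121 + 25×13.1 = 448.5
Vm = 58.8 · log₁₀(7.3726) = 58.8 × (0.8676) = 51.02 mV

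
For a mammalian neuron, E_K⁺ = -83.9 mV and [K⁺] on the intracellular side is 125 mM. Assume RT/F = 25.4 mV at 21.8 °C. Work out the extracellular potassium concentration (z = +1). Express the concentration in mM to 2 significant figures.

4.6 mM

Nernst: E = (25.4/1) · ln([out]/[in]), so ln([out]/[in]) = -83.9 × 1 / 25.4 = -3.3031.
[out]/[in] = e^(-3.3031) = 0.03677.
[out] = 0.03677 × 125 = 4.596 mM.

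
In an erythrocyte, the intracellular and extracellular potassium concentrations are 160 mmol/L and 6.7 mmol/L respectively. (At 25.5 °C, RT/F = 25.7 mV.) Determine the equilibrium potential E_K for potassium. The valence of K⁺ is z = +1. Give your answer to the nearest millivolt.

-82 mV

E = (25.7/z) · ln([K⁺]_out/[K⁺]_in) with z = +1.
= (25.7/1) · ln(6.7/160) = 25.70 · ln(0.04188)
= 25.70 · (-3.1731) = -81.55 mV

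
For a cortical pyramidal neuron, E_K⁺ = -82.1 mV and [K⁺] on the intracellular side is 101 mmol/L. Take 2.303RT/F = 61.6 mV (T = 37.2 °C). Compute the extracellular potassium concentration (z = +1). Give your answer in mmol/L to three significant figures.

4.69 mmol/L

Nernst: E = (61.6/1) · log₁₀([out]/[in]), so log₁₀([out]/[in]) = -82.1 × 1 / 61.6 = -1.3328.
[out]/[in] = 10^(-1.3328) = 0.04647.
[out] = 0.04647 × 101 = 4.694 mmol/L.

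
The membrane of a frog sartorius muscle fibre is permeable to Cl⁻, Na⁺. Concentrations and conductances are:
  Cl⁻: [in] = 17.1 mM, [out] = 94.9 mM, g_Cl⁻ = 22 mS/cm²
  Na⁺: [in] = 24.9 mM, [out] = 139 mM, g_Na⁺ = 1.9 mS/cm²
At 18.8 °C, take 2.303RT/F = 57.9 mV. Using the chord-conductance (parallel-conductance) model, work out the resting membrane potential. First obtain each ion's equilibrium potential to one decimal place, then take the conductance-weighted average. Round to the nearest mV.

-36 mV

E_Cl⁻ = (57.9/-1)·log₁₀(94.9/17.1) = -43.1 mV
E_Na⁺ = (57.9/1)·log₁₀(139/24.9) = 43.2 mV
Vm = (Σ gᵢEᵢ)/(Σ gᵢ) = (22·-43.1 + 1.9·43.2) / (22 + 1.9)
= -866.12 / 23.9 = -36.24 mV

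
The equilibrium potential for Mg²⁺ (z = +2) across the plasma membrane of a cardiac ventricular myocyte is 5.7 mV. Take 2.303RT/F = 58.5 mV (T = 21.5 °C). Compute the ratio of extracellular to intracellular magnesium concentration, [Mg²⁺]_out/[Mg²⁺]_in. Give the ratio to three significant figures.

log₁₀([out]/[in]) = E·z/(58.5) = 5.7 × 2 / 58.5 = 0.1949
[out]/[in] = 10^(0.1949) = 1.566

1.57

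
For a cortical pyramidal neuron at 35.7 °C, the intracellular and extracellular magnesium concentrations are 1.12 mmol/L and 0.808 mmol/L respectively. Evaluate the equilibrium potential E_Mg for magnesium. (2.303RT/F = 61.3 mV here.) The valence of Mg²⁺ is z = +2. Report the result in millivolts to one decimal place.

-4.3 mV

E = (61.3/z) · log₁₀([Mg²⁺]_out/[Mg²⁺]_in) with z = +2.
= (61.3/2) · log₁₀(0.808/1.12) = 30.65 · log₁₀(0.7214)
= 30.65 · (-0.1418) = -4.35 mV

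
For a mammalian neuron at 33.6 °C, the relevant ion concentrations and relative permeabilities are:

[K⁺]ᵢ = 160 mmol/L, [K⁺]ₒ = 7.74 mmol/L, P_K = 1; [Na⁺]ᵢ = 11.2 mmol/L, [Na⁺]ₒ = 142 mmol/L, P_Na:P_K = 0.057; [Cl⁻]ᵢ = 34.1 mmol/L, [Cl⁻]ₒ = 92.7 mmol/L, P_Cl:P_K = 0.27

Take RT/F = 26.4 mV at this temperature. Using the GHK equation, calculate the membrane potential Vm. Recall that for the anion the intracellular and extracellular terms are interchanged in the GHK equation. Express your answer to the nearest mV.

Vm = 26.4 · ln[(Σ P·[cation]ₒ + Σ P·[anion]ᵢ) / (Σ P·[cation]ᵢ + Σ P·[anion]ₒ)]
Numerator = 1×7.74 + 0.057×142 + 0.27×34.1 = 25.04
Denominator = 1×160 + 0.057×11.2 + 0.27×92.7 = 185.7
Vm = 26.4 · ln(0.13487) = 26.4 × (-2.0034) = -52.89 mV

-53 mV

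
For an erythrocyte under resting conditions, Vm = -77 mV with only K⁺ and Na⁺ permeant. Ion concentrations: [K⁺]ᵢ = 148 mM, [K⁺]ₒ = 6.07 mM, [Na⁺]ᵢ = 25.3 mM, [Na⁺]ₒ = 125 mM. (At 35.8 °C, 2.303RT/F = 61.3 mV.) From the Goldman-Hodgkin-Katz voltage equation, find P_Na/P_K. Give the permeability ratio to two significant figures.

Let α = P_Na/P_K. GHK: Vm = 61.3·log₁₀[(Kₒ + α·Naₒ)/(Kᵢ + α·Naᵢ)].
10^(Vm/61.3) = 10^(-77.0/61.3) = 0.055448
So 0.055448·(Kᵢ + α·Naᵢ) = Kₒ + α·Naₒ → α = (0.055448·148.0 − 6.07) / (125.0 − 0.055448·25.3)
α = (8.206 − 6.07) / (125.0 − 1.403) = 2.136/123.6 = 0.01728

0.017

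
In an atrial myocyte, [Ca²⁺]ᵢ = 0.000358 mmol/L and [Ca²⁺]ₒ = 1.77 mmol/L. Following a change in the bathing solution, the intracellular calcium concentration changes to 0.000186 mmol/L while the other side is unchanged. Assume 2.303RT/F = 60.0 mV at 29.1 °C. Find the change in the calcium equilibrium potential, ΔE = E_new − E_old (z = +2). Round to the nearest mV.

9 mV

E_old = (60.0/2)·log₁₀(1.77/0.000358) = 110.82 mV
E_new = (60.0/2)·log₁₀(1.77/0.000186) = 119.35 mV
ΔE = 119.35 − (110.82) = 8.53 mV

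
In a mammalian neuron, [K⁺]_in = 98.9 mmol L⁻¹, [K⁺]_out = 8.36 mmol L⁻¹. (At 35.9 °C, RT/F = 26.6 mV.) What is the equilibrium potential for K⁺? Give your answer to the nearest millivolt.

-66 mV

E = (26.6/z) · ln([K⁺]_out/[K⁺]_in) with z = +1.
= (26.6/1) · ln(8.36/98.9) = 26.60 · ln(0.08453)
= 26.60 · (-2.4707) = -65.72 mV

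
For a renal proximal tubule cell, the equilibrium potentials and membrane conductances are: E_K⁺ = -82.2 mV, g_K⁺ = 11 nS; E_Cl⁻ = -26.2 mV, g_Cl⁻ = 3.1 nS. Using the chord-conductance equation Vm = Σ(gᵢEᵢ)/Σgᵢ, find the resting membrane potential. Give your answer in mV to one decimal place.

Σ gᵢEᵢ = 11·(-82.2) + 3.1·(-26.2) = -985.42
Σ gᵢ = 11 + 3.1 = 14.1
Vm = -985.42 / 14.1 = -69.89 mV

-69.9 mV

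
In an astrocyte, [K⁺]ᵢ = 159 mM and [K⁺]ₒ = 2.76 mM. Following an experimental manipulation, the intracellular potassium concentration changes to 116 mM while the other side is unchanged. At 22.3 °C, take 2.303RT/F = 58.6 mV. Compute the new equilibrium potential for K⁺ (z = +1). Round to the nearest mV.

After the shift: [K⁺]_out = 2.76, [K⁺]_in = 116 mM.
E_new = (58.6/1)·log₁₀(2.76/116) = 58.60 · (-1.6235) = -95.14 mV

-95 mV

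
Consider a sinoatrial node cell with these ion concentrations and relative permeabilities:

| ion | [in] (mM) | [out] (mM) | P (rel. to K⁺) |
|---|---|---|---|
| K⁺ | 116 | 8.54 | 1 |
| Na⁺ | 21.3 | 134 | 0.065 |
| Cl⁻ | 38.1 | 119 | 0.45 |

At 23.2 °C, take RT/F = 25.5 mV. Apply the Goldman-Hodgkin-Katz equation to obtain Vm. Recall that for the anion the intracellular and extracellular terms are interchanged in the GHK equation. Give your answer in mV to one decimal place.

Vm = 25.5 · ln[(Σ P·[cation]ₒ + Σ P·[anion]ᵢ) / (Σ P·[cation]ᵢ + Σ P·[anion]ₒ)]
Numerator = 1×8.54 + 0.065×134 + 0.45×38.1 = 34.39
Denominator = 1×116 + 0.065×21.3 + 0.45×119 = 170.9
Vm = 25.5 · ln(0.20122) = 25.5 × (-1.6034) = -40.89 mV

-40.9 mV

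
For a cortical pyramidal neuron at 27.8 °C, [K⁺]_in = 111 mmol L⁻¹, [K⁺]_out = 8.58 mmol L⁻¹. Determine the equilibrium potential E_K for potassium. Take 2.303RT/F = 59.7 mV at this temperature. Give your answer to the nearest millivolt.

-66 mV

E = (59.7/z) · log₁₀([K⁺]_out/[K⁺]_in) with z = +1.
= (59.7/1) · log₁₀(8.58/111) = 59.70 · log₁₀(0.0773)
= 59.70 · (-1.1118) = -66.38 mV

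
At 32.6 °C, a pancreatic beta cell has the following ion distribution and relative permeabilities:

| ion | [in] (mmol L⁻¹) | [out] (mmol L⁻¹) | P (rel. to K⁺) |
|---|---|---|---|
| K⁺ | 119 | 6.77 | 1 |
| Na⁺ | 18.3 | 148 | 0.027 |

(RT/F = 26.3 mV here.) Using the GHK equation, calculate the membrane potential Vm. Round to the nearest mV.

-63 mV

Vm = 26.3 · ln[(Σ P·[cation]ₒ + Σ P·[anion]ᵢ) / (Σ P·[cation]ᵢ + Σ P·[anion]ₒ)]
Numerator = 1×6.77 + 0.027×148 = 10.77
Denominator = 1×119 + 0.027×18.3 = 119.5
Vm = 26.3 · ln(0.090096) = 26.3 × (-2.4069) = -63.30 mV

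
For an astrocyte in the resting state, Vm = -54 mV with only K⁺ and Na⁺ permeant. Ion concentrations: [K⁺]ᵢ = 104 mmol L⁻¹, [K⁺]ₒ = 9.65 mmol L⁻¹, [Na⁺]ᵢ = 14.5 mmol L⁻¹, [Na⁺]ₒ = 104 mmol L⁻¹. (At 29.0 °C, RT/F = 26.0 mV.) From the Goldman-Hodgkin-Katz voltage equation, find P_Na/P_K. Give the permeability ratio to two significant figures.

Let α = P_Na/P_K. GHK: Vm = 26.0·ln[(Kₒ + α·Naₒ)/(Kᵢ + α·Naᵢ)].
e^(Vm/26.0) = e^(-54.0/26.0) = 0.12532
So 0.12532·(Kᵢ + α·Naᵢ) = Kₒ + α·Naₒ → α = (0.12532·104.0 − 9.65) / (104.0 − 0.12532·14.5)
α = (13.03 − 9.65) / (104.0 − 1.817) = 3.383/102.2 = 0.03311

0.033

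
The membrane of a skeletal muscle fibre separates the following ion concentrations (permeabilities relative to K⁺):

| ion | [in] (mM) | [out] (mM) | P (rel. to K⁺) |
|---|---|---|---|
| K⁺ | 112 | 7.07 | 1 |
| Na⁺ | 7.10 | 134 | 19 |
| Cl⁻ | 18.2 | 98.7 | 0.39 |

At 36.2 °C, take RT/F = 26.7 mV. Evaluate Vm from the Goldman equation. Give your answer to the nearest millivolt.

59 mV

Vm = 26.7 · ln[(Σ P·[cation]ₒ + Σ P·[anion]ᵢ) / (Σ P·[cation]ᵢ + Σ P·[anion]ₒ)]
Numerator = 1×7.07 + 19×134 + 0.39×18.2 = 2560
Denominator = 1×112 + 19×7.10 + 0.39×98.7 = 285.4
Vm = 26.7 · ln(8.9707) = 26.7 × (2.1940) = 58.58 mV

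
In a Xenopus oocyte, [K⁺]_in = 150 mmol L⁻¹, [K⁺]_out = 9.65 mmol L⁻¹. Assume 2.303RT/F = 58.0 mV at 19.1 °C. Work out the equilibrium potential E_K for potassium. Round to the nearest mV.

-69 mV

E = (58.0/z) · log₁₀([K⁺]_out/[K⁺]_in) with z = +1.
= (58.0/1) · log₁₀(9.65/150) = 58.00 · log₁₀(0.06433)
= 58.00 · (-1.1916) = -69.11 mV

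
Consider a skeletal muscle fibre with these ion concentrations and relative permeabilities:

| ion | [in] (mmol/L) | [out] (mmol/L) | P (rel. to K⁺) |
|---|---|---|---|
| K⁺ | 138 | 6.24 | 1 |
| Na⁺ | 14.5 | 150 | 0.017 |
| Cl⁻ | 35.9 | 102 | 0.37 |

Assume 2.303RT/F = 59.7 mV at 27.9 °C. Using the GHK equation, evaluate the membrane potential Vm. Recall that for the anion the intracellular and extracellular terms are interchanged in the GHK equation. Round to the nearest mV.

Vm = 59.7 · log₁₀[(Σ P·[cation]ₒ + Σ P·[anion]ᵢ) / (Σ P·[cation]ᵢ + Σ P·[anion]ₒ)]
Numerator = 1×6.24 + 0.017×150 + 0.37×35.9 = 22.07
Denominator = 1×138 + 0.017×14.5 + 0.37×102 = 176
Vm = 59.7 · log₁₀(0.12542) = 59.7 × (-0.9016) = -53.83 mV

-54 mV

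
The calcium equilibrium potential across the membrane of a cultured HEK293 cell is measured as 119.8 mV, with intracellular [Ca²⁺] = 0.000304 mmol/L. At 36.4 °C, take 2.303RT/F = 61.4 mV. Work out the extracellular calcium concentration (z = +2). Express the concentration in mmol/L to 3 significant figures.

2.43 mmol/L

Nernst: E = (61.4/2) · log₁₀([out]/[in]), so log₁₀([out]/[in]) = 119.8 × 2 / 61.4 = 3.9023.
[out]/[in] = 10^(3.9023) = 7985.
[out] = 7985 × 0.000304 = 2.427 mmol/L.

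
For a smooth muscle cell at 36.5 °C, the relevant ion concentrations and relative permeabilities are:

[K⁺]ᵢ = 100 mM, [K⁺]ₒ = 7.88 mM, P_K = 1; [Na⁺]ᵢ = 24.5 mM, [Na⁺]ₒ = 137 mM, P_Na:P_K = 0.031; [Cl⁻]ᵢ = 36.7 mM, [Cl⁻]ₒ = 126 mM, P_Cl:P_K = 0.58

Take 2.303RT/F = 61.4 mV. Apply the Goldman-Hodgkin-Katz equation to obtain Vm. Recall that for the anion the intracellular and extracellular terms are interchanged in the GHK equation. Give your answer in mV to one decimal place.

Vm = 61.4 · log₁₀[(Σ P·[cation]ₒ + Σ P·[anion]ᵢ) / (Σ P·[cation]ᵢ + Σ P·[anion]ₒ)]
Numerator = 1×7.88 + 0.031×137 + 0.58×36.7 = 33.41
Denominator = 1×100 + 0.031×24.5 + 0.58×126 = 173.8
Vm = 61.4 · log₁₀(0.19221) = 61.4 × (-0.7162) = -43.98 mV

-44.0 mV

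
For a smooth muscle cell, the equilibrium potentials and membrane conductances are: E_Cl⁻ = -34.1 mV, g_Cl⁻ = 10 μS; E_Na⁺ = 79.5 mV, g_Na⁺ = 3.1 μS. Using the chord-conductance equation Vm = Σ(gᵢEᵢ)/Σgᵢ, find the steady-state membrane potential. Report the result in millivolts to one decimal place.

Σ gᵢEᵢ = 10·(-34.1) + 3.1·(79.5) = -94.55
Σ gᵢ = 10 + 3.1 = 13.1
Vm = -94.55 / 13.1 = -7.22 mV

-7.2 mV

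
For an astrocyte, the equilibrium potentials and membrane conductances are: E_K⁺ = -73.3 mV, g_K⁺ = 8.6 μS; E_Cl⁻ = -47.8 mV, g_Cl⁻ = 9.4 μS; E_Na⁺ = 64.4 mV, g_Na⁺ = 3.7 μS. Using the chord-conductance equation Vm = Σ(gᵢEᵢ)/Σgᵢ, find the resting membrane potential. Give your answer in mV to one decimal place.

-38.8 mV

Σ gᵢEᵢ = 8.6·(-73.3) + 9.4·(-47.8) + 3.7·(64.4) = -841.42
Σ gᵢ = 8.6 + 9.4 + 3.7 = 21.7
Vm = -841.42 / 21.7 = -38.78 mV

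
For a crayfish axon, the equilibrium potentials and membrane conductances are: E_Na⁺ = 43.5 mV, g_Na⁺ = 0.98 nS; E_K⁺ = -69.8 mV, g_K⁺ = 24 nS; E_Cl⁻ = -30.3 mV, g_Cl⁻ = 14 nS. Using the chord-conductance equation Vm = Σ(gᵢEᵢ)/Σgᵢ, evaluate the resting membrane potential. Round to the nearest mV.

-53 mV

Σ gᵢEᵢ = 0.98·(43.5) + 24·(-69.8) + 14·(-30.3) = -2056.77
Σ gᵢ = 0.98 + 24 + 14 = 38.98
Vm = -2056.77 / 38.98 = -52.76 mV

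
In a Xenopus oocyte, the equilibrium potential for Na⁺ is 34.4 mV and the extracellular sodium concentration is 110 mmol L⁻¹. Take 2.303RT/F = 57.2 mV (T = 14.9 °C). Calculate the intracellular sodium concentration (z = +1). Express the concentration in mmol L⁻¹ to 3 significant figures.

27.5 mmol L⁻¹

Nernst: E = (57.2/1) · log₁₀([out]/[in]), so log₁₀([out]/[in]) = 34.4 × 1 / 57.2 = 0.6014.
[out]/[in] = 10^(0.6014) = 3.994.
[in] = 110 / 3.994 = 27.54 mmol L⁻¹.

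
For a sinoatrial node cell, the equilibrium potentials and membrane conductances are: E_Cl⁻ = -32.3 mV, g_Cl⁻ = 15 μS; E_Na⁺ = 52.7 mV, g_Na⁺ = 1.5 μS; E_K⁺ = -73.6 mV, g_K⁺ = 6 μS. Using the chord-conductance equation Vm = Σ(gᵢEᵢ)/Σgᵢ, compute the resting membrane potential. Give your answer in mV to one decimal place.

-37.6 mV

Σ gᵢEᵢ = 15·(-32.3) + 1.5·(52.7) + 6·(-73.6) = -847.05
Σ gᵢ = 15 + 1.5 + 6 = 22.5
Vm = -847.05 / 22.5 = -37.65 mV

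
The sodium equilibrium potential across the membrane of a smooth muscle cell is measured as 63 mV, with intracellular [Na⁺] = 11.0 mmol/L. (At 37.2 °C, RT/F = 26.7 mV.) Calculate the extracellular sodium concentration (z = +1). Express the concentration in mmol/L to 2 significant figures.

Nernst: E = (26.7/1) · ln([out]/[in]), so ln([out]/[in]) = 63.0 × 1 / 26.7 = 2.3596.
[out]/[in] = e^(2.3596) = 10.59.
[out] = 10.59 × 11.0 = 116.4 mmol/L.

120 mmol/L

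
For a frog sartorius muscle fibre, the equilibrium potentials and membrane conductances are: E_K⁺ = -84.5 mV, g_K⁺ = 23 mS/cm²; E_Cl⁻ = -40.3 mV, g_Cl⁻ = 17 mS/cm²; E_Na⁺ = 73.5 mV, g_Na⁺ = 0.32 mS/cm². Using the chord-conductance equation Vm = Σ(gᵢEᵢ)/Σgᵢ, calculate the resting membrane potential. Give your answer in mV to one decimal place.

Σ gᵢEᵢ = 23·(-84.5) + 17·(-40.3) + 0.32·(73.5) = -2605.08
Σ gᵢ = 23 + 17 + 0.32 = 40.32
Vm = -2605.08 / 40.32 = -64.61 mV

-64.6 mV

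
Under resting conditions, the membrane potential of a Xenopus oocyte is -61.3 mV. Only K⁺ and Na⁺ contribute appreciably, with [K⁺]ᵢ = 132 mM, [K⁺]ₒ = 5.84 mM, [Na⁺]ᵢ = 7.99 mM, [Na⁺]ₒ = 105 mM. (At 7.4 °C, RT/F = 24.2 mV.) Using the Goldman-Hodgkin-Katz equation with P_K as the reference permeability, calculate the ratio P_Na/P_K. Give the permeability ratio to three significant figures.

Let α = P_Na/P_K. GHK: Vm = 24.2·ln[(Kₒ + α·Naₒ)/(Kᵢ + α·Naᵢ)].
e^(Vm/24.2) = e^(-61.3/24.2) = 0.079416
So 0.079416·(Kᵢ + α·Naᵢ) = Kₒ + α·Naₒ → α = (0.079416·132.0 − 5.84) / (105.0 − 0.079416·7.99)
α = (10.48 − 5.84) / (105.0 − 0.6345) = 4.643/104.4 = 0.04449

0.0445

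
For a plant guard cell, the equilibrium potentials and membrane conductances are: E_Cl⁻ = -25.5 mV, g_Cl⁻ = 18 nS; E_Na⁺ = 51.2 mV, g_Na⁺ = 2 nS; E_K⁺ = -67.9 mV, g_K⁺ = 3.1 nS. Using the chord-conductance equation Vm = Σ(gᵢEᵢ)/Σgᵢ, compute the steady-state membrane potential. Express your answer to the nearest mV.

Σ gᵢEᵢ = 18·(-25.5) + 2·(51.2) + 3.1·(-67.9) = -567.09
Σ gᵢ = 18 + 2 + 3.1 = 23.1
Vm = -567.09 / 23.1 = -24.55 mV

-25 mV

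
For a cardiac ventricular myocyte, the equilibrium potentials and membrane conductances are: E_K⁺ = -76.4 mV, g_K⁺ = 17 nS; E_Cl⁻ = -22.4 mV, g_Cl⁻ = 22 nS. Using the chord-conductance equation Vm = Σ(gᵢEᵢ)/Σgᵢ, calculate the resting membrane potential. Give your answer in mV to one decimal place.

Σ gᵢEᵢ = 17·(-76.4) + 22·(-22.4) = -1791.60
Σ gᵢ = 17 + 22 = 39
Vm = -1791.60 / 39 = -45.94 mV

-45.9 mV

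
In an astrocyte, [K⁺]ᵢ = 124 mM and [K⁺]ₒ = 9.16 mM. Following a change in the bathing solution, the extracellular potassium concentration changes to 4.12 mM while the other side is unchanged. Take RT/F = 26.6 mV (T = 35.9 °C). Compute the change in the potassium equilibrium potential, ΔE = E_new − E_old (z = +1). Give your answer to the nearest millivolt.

-21 mV

E_old = (26.6/1)·ln(9.16/124) = -69.30 mV
E_new = (26.6/1)·ln(4.12/124) = -90.56 mV
ΔE = -90.56 − (-69.30) = -21.25 mV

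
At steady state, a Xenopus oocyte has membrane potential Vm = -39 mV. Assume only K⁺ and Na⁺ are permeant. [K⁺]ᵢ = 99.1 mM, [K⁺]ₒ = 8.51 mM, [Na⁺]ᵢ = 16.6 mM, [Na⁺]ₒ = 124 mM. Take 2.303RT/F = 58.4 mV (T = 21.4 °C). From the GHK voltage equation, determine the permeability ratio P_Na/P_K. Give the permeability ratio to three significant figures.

0.106

Let α = P_Na/P_K. GHK: Vm = 58.4·log₁₀[(Kₒ + α·Naₒ)/(Kᵢ + α·Naᵢ)].
10^(Vm/58.4) = 10^(-39.0/58.4) = 0.21488
So 0.21488·(Kᵢ + α·Naᵢ) = Kₒ + α·Naₒ → α = (0.21488·99.1 − 8.51) / (124.0 − 0.21488·16.6)
α = (21.29 − 8.51) / (124.0 − 3.567) = 12.78/120.4 = 0.1062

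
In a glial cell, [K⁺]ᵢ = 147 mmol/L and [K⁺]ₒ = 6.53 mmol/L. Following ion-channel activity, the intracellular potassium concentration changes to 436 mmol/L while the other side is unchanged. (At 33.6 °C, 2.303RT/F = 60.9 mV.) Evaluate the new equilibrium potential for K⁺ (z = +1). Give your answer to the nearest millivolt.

After the shift: [K⁺]_out = 6.53, [K⁺]_in = 436 mmol/L.
E_new = (60.9/1)·log₁₀(6.53/436) = 60.90 · (-1.8246) = -111.12 mV

-111 mV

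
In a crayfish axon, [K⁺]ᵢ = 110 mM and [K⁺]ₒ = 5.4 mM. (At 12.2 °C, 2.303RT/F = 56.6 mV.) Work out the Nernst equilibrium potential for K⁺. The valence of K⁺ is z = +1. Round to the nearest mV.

-74 mV

E = (56.6/z) · log₁₀([K⁺]_out/[K⁺]_in) with z = +1.
= (56.6/1) · log₁₀(5.4/110) = 56.60 · log₁₀(0.04909)
= 56.60 · (-1.3090) = -74.09 mV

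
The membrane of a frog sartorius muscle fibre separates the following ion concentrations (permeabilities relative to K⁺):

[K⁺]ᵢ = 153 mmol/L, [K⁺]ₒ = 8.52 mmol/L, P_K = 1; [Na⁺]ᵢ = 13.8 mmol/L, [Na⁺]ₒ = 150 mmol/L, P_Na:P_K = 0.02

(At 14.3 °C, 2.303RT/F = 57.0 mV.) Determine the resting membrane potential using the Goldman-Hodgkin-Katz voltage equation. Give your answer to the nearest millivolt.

-64 mV

Vm = 57.0 · log₁₀[(Σ P·[cation]ₒ + Σ P·[anion]ᵢ) / (Σ P·[cation]ᵢ + Σ P·[anion]ₒ)]
Numerator = 1×8.52 + 0.02×150 = 11.52
Denominator = 1×153 + 0.02×13.8 = 153.3
Vm = 57.0 · log₁₀(0.075159) = 57.0 × (-1.1240) = -64.07 mV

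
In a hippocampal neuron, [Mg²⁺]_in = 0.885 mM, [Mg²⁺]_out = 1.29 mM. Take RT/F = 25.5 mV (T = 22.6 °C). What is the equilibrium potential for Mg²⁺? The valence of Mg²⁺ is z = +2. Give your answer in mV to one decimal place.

E = (25.5/z) · ln([Mg²⁺]_out/[Mg²⁺]_in) with z = +2.
= (25.5/2) · ln(1.29/0.885) = 12.75 · ln(1.458)
= 12.75 · (0.3768) = 4.80 mV

4.8 mV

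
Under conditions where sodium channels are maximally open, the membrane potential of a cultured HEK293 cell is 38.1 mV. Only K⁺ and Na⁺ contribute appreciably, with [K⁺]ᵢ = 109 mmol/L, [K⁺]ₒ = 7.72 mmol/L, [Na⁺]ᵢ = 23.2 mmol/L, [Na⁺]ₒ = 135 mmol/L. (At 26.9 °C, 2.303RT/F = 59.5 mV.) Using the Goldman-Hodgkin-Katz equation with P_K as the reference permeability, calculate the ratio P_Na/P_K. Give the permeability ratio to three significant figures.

Let α = P_Na/P_K. GHK: Vm = 59.5·log₁₀[(Kₒ + α·Naₒ)/(Kᵢ + α·Naᵢ)].
10^(Vm/59.5) = 10^(38.1/59.5) = 4.3685
So 4.3685·(Kᵢ + α·Naᵢ) = Kₒ + α·Naₒ → α = (4.3685·109.0 − 7.72) / (135.0 − 4.3685·23.2)
α = (476.2 − 7.72) / (135.0 − 101.4) = 468.5/33.65 = 13.92

13.9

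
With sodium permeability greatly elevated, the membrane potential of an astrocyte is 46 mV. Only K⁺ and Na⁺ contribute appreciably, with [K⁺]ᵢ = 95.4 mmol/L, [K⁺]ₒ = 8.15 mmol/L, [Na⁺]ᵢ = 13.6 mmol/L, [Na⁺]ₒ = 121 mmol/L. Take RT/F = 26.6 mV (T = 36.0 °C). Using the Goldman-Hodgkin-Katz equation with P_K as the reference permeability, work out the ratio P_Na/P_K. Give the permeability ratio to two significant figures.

Let α = P_Na/P_K. GHK: Vm = 26.6·ln[(Kₒ + α·Naₒ)/(Kᵢ + α·Naᵢ)].
e^(Vm/26.6) = e^(46.0/26.6) = 5.6368
So 5.6368·(Kᵢ + α·Naᵢ) = Kₒ + α·Naₒ → α = (5.6368·95.4 − 8.15) / (121.0 − 5.6368·13.6)
α = (537.8 − 8.15) / (121.0 − 76.66) = 529.6/44.34 = 11.94

12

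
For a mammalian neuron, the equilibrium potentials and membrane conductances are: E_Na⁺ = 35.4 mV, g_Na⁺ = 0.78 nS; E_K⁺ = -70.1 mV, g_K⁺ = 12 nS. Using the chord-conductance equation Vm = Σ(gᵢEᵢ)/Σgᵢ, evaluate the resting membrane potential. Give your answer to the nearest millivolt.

-64 mV

Σ gᵢEᵢ = 0.78·(35.4) + 12·(-70.1) = -813.59
Σ gᵢ = 0.78 + 12 = 12.78
Vm = -813.59 / 12.78 = -63.66 mV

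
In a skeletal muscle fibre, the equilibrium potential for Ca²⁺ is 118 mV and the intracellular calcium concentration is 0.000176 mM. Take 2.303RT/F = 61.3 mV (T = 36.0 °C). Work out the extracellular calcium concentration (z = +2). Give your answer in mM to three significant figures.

Nernst: E = (61.3/2) · log₁₀([out]/[in]), so log₁₀([out]/[in]) = 118.0 × 2 / 61.3 = 3.8499.
[out]/[in] = 10^(3.8499) = 7078.
[out] = 7078 × 0.000176 = 1.246 mM.

1.25 mM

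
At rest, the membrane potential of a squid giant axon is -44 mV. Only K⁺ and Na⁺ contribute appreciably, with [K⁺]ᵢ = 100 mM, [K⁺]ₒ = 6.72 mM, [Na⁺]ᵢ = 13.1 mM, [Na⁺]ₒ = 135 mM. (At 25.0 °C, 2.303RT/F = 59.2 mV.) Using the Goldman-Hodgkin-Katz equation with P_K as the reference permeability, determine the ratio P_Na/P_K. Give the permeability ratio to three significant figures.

0.0855

Let α = P_Na/P_K. GHK: Vm = 59.2·log₁₀[(Kₒ + α·Naₒ)/(Kᵢ + α·Naᵢ)].
10^(Vm/59.2) = 10^(-44.0/59.2) = 0.18062
So 0.18062·(Kᵢ + α·Naᵢ) = Kₒ + α·Naₒ → α = (0.18062·100.0 − 6.72) / (135.0 − 0.18062·13.1)
α = (18.06 − 6.72) / (135.0 − 2.366) = 11.34/132.6 = 0.08551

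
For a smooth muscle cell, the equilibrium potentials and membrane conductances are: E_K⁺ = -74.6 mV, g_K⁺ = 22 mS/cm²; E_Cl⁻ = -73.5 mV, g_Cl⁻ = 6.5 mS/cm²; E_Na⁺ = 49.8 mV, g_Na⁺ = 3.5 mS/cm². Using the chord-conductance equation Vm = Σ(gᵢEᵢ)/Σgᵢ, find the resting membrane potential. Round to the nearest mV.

Σ gᵢEᵢ = 22·(-74.6) + 6.5·(-73.5) + 3.5·(49.8) = -1944.65
Σ gᵢ = 22 + 6.5 + 3.5 = 32
Vm = -1944.65 / 32 = -60.77 mV

-61 mV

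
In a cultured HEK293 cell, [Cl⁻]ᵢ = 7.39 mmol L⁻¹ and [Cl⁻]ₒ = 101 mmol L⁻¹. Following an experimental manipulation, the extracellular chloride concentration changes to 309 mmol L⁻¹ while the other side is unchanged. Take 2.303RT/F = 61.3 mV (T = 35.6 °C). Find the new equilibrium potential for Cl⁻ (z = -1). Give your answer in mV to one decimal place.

After the shift: [Cl⁻]_out = 309, [Cl⁻]_in = 7.39 mmol L⁻¹.
E_new = (61.3/-1)·log₁₀(309/7.39) = -61.30 · (1.6213) = -99.39 mV

-99.4 mV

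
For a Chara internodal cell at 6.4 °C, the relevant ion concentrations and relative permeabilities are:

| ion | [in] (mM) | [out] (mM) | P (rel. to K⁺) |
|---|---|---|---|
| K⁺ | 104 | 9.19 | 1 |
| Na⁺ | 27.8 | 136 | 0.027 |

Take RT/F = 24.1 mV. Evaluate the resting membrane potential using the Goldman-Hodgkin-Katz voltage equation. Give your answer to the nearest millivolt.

-51 mV

Vm = 24.1 · ln[(Σ P·[cation]ₒ + Σ P·[anion]ᵢ) / (Σ P·[cation]ᵢ + Σ P·[anion]ₒ)]
Numerator = 1×9.19 + 0.027×136 = 12.86
Denominator = 1×104 + 0.027×27.8 = 104.8
Vm = 24.1 · ln(0.12279) = 24.1 × (-2.0973) = -50.55 mV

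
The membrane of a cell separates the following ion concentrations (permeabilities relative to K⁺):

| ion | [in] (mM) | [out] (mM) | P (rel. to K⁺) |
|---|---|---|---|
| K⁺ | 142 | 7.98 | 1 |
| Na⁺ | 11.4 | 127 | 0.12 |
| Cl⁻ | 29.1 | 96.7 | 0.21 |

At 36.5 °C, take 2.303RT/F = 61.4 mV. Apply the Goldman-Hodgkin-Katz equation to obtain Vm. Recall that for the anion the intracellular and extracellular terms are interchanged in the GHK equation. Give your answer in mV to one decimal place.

-45.8 mV

Vm = 61.4 · log₁₀[(Σ P·[cation]ₒ + Σ P·[anion]ᵢ) / (Σ P·[cation]ᵢ + Σ P·[anion]ₒ)]
Numerator = 1×7.98 + 0.12×127 + 0.21×29.1 = 29.33
Denominator = 1×142 + 0.12×11.4 + 0.21×96.7 = 163.7
Vm = 61.4 · log₁₀(0.1792) = 61.4 × (-0.7467) = -45.84 mV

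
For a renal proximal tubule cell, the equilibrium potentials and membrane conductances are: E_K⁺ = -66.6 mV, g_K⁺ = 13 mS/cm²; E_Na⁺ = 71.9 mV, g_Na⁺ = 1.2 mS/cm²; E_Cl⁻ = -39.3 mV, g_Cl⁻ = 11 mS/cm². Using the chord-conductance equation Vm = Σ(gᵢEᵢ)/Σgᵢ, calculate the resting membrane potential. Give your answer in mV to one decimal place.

-48.1 mV

Σ gᵢEᵢ = 13·(-66.6) + 1.2·(71.9) + 11·(-39.3) = -1211.82
Σ gᵢ = 13 + 1.2 + 11 = 25.2
Vm = -1211.82 / 25.2 = -48.09 mV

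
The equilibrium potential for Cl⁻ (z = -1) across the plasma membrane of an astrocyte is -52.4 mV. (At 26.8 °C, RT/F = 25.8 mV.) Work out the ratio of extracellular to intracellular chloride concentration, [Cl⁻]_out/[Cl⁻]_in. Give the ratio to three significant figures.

7.62

ln([out]/[in]) = E·z/(25.8) = -52.4 × -1 / 25.8 = 2.0310
[out]/[in] = e^(2.0310) = 7.622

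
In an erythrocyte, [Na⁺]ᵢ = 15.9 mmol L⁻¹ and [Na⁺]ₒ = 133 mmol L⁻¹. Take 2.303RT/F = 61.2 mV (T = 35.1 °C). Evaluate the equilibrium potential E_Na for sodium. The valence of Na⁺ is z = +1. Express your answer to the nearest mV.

E = (61.2/z) · log₁₀([Na⁺]_out/[Na⁺]_in) with z = +1.
= (61.2/1) · log₁₀(133/15.9) = 61.20 · log₁₀(8.365)
= 61.20 · (0.9225) = 56.45 mV

56 mV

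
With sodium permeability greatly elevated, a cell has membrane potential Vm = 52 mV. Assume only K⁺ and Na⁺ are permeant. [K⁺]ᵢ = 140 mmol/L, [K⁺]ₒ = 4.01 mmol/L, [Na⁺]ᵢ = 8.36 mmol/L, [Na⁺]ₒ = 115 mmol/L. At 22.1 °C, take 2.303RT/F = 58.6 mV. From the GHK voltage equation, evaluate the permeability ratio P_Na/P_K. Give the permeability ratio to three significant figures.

21.3

Let α = P_Na/P_K. GHK: Vm = 58.6·log₁₀[(Kₒ + α·Naₒ)/(Kᵢ + α·Naᵢ)].
10^(Vm/58.6) = 10^(52.0/58.6) = 7.7156
So 7.7156·(Kᵢ + α·Naᵢ) = Kₒ + α·Naₒ → α = (7.7156·140.0 − 4.01) / (115.0 − 7.7156·8.36)
α = (1080 − 4.01) / (115.0 − 64.5) = 1076/50.5 = 21.31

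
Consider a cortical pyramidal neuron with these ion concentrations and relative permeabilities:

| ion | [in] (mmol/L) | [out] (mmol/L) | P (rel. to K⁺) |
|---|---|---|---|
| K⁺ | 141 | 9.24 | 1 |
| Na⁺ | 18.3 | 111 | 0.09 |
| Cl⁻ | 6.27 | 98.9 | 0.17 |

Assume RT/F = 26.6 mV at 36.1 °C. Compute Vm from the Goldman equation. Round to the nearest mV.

Vm = 26.6 · ln[(Σ P·[cation]ₒ + Σ P·[anion]ᵢ) / (Σ P·[cation]ᵢ + Σ P·[anion]ₒ)]
Numerator = 1×9.24 + 0.09×111 + 0.17×6.27 = 20.3
Denominator = 1×141 + 0.09×18.3 + 0.17×98.9 = 159.5
Vm = 26.6 · ln(0.12728) = 26.6 × (-2.0614) = -54.83 mV

-55 mV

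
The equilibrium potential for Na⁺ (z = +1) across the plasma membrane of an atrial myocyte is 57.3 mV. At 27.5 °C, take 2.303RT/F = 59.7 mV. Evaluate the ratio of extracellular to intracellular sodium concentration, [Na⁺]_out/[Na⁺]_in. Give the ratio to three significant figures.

9.12

log₁₀([out]/[in]) = E·z/(59.7) = 57.3 × 1 / 59.7 = 0.9598
[out]/[in] = 10^(0.9598) = 9.116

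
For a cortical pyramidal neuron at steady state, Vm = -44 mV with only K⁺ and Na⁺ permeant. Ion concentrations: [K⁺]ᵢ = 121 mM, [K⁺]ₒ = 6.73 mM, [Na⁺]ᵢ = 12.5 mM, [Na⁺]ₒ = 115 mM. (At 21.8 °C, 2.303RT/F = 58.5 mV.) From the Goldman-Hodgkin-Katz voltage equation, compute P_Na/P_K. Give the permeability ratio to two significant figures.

0.13

Let α = P_Na/P_K. GHK: Vm = 58.5·log₁₀[(Kₒ + α·Naₒ)/(Kᵢ + α·Naᵢ)].
10^(Vm/58.5) = 10^(-44.0/58.5) = 0.17696
So 0.17696·(Kᵢ + α·Naᵢ) = Kₒ + α·Naₒ → α = (0.17696·121.0 − 6.73) / (115.0 − 0.17696·12.5)
α = (21.41 − 6.73) / (115.0 − 2.212) = 14.68/112.8 = 0.1302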